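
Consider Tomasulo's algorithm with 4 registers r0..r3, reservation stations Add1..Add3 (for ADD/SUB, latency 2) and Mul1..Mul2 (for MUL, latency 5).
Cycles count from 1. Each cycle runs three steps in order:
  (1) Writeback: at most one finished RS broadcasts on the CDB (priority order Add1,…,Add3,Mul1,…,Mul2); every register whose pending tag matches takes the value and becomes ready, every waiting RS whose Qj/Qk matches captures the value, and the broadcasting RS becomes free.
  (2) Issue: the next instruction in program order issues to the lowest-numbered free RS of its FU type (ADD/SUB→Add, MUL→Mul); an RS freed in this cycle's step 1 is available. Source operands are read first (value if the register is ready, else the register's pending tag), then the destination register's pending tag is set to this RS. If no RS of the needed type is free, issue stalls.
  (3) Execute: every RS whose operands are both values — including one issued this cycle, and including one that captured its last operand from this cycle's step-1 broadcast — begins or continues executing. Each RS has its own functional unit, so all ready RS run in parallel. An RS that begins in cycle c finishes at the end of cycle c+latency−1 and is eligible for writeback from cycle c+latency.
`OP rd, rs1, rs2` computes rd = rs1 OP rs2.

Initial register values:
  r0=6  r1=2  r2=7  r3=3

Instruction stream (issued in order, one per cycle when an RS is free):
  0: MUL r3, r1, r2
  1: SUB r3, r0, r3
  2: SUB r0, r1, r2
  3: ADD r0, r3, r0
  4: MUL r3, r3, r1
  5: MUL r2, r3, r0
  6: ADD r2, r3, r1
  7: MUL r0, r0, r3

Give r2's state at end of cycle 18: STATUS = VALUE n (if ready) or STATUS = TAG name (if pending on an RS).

STATUS = VALUE -14

  c1: issue MUL r3<-Mul1  regs: r0:6,r1:2,r2:7,r3:Mul1
  c2: issue SUB r3<-Add1  regs: r0:6,r1:2,r2:7,r3:Add1
  c3: issue SUB r0<-Add2  regs: r0:Add2,r1:2,r2:7,r3:Add1
  c4: issue ADD r0<-Add3  regs: r0:Add3,r1:2,r2:7,r3:Add1
  c5: CDB Add2=-5; issue MUL r3<-Mul2  regs: r0:Add3,r1:2,r2:7,r3:Mul2
  c6: CDB Mul1=14; issue MUL r2<-Mul1  regs: r0:Add3,r1:2,r2:Mul1,r3:Mul2
  c7: issue ADD r2<-Add2  regs: r0:Add3,r1:2,r2:Add2,r3:Mul2
  c8: CDB Add1=-8; stall  regs: r0:Add3,r1:2,r2:Add2,r3:Mul2
  c9: stall  regs: r0:Add3,r1:2,r2:Add2,r3:Mul2
  c10: CDB Add3=-13; stall  regs: r0:-13,r1:2,r2:Add2,r3:Mul2
  c11: stall  regs: r0:-13,r1:2,r2:Add2,r3:Mul2
  c12: stall  regs: r0:-13,r1:2,r2:Add2,r3:Mul2
  c13: CDB Mul2=-16; issue MUL r0<-Mul2  regs: r0:Mul2,r1:2,r2:Add2,r3:-16
  c14: -  regs: r0:Mul2,r1:2,r2:Add2,r3:-16
  c15: CDB Add2=-14  regs: r0:Mul2,r1:2,r2:-14,r3:-16
  c16: -  regs: r0:Mul2,r1:2,r2:-14,r3:-16
  c17: -  regs: r0:Mul2,r1:2,r2:-14,r3:-16
  c18: CDB Mul1=208  regs: r0:Mul2,r1:2,r2:-14,r3:-16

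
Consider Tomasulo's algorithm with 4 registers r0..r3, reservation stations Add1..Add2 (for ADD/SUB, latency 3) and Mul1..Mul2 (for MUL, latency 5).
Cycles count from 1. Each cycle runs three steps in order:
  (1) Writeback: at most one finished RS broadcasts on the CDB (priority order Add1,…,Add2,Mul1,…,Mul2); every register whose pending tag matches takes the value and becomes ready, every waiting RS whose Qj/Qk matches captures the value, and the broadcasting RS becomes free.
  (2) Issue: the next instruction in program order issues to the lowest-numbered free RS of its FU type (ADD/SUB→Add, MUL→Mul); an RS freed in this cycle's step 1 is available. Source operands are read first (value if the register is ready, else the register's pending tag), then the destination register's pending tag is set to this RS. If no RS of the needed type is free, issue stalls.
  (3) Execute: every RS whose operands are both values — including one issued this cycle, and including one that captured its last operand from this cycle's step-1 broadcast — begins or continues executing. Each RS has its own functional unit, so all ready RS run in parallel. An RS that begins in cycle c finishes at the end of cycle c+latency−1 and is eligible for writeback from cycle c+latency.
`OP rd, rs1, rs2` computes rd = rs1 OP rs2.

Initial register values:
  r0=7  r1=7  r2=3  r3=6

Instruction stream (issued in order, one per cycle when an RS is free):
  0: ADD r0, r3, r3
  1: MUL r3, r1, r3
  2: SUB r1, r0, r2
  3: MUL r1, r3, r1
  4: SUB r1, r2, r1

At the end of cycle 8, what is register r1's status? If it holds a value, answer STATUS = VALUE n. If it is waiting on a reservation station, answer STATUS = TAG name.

STATUS = TAG Add1

c1: issue ADD r0<-Add1 | r0:Add1,r1:7,r2:3,r3:6
c2: issue MUL r3<-Mul1 | r0:Add1,r1:7,r2:3,r3:Mul1
c3: issue SUB r1<-Add2 | r0:Add1,r1:Add2,r2:3,r3:Mul1
c4: CDB Add1=12; issue MUL r1<-Mul2 | r0:12,r1:Mul2,r2:3,r3:Mul1
c5: issue SUB r1<-Add1 | r0:12,r1:Add1,r2:3,r3:Mul1
c6: - | r0:12,r1:Add1,r2:3,r3:Mul1
c7: CDB Add2=9 | r0:12,r1:Add1,r2:3,r3:Mul1
c8: CDB Mul1=42 | r0:12,r1:Add1,r2:3,r3:42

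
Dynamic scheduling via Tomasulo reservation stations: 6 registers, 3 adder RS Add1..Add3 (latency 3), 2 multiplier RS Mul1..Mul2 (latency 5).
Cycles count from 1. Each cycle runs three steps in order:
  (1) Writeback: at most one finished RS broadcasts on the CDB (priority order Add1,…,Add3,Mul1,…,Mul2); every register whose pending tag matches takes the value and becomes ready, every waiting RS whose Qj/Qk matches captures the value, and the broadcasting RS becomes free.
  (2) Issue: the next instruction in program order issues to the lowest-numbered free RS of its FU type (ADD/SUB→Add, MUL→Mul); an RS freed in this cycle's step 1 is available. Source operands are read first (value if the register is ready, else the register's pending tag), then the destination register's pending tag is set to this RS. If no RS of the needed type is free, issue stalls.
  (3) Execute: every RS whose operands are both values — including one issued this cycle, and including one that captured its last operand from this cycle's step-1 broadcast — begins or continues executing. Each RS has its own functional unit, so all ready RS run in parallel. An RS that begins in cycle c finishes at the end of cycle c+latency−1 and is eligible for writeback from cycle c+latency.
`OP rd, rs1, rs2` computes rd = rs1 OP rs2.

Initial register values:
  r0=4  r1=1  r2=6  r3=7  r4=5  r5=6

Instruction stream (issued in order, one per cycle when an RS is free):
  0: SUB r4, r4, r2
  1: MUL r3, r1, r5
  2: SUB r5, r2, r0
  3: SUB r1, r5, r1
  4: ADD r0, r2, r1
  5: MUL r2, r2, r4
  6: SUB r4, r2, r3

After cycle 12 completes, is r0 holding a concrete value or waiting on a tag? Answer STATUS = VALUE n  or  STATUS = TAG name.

c1: issue SUB r4<-Add1 | r0:4,r1:1,r2:6,r3:7,r4:Add1,r5:6
c2: issue MUL r3<-Mul1 | r0:4,r1:1,r2:6,r3:Mul1,r4:Add1,r5:6
c3: issue SUB r5<-Add2 | r0:4,r1:1,r2:6,r3:Mul1,r4:Add1,r5:Add2
c4: CDB Add1=-1; issue SUB r1<-Add1 | r0:4,r1:Add1,r2:6,r3:Mul1,r4:-1,r5:Add2
c5: issue ADD r0<-Add3 | r0:Add3,r1:Add1,r2:6,r3:Mul1,r4:-1,r5:Add2
c6: CDB Add2=2; issue MUL r2<-Mul2 | r0:Add3,r1:Add1,r2:Mul2,r3:Mul1,r4:-1,r5:2
c7: CDB Mul1=6; issue SUB r4<-Add2 | r0:Add3,r1:Add1,r2:Mul2,r3:6,r4:Add2,r5:2
c8: - | r0:Add3,r1:Add1,r2:Mul2,r3:6,r4:Add2,r5:2
c9: CDB Add1=1 | r0:Add3,r1:1,r2:Mul2,r3:6,r4:Add2,r5:2
c10: - | r0:Add3,r1:1,r2:Mul2,r3:6,r4:Add2,r5:2
c11: CDB Mul2=-6 | r0:Add3,r1:1,r2:-6,r3:6,r4:Add2,r5:2
c12: CDB Add3=7 | r0:7,r1:1,r2:-6,r3:6,r4:Add2,r5:2

STATUS = VALUE 7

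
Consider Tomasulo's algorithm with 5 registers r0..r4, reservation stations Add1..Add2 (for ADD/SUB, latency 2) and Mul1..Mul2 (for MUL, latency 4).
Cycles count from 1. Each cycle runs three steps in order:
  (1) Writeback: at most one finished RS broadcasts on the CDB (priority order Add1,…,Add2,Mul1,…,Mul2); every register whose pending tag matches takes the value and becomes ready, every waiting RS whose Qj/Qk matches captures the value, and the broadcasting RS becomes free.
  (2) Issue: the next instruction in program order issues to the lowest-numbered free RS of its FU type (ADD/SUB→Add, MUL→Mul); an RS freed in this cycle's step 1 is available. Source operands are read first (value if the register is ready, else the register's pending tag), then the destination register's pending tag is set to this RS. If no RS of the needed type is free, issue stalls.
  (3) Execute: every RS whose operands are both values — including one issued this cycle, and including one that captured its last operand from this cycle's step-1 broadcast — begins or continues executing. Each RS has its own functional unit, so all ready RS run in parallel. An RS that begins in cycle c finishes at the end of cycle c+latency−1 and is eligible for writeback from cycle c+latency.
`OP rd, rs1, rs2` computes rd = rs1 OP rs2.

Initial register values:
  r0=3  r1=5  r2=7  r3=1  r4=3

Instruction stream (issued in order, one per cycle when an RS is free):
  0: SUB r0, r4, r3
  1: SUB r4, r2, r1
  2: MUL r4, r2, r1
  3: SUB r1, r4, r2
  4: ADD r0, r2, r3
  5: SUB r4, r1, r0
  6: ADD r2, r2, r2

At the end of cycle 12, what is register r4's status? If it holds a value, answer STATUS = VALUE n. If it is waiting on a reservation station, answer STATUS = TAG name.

STATUS = TAG Add2

cycle 1: issue SUB r0<-Add1 // r0:Add1,r1:5,r2:7,r3:1,r4:3
cycle 2: issue SUB r4<-Add2 // r0:Add1,r1:5,r2:7,r3:1,r4:Add2
cycle 3: CDB Add1=2; issue MUL r4<-Mul1 // r0:2,r1:5,r2:7,r3:1,r4:Mul1
cycle 4: CDB Add2=2; issue SUB r1<-Add1 // r0:2,r1:Add1,r2:7,r3:1,r4:Mul1
cycle 5: issue ADD r0<-Add2 // r0:Add2,r1:Add1,r2:7,r3:1,r4:Mul1
cycle 6: stall // r0:Add2,r1:Add1,r2:7,r3:1,r4:Mul1
cycle 7: CDB Add2=8; issue SUB r4<-Add2 // r0:8,r1:Add1,r2:7,r3:1,r4:Add2
cycle 8: CDB Mul1=35; stall // r0:8,r1:Add1,r2:7,r3:1,r4:Add2
cycle 9: stall // r0:8,r1:Add1,r2:7,r3:1,r4:Add2
cycle 10: CDB Add1=28; issue ADD r2<-Add1 // r0:8,r1:28,r2:Add1,r3:1,r4:Add2
cycle 11: - // r0:8,r1:28,r2:Add1,r3:1,r4:Add2
cycle 12: CDB Add1=14 // r0:8,r1:28,r2:14,r3:1,r4:Add2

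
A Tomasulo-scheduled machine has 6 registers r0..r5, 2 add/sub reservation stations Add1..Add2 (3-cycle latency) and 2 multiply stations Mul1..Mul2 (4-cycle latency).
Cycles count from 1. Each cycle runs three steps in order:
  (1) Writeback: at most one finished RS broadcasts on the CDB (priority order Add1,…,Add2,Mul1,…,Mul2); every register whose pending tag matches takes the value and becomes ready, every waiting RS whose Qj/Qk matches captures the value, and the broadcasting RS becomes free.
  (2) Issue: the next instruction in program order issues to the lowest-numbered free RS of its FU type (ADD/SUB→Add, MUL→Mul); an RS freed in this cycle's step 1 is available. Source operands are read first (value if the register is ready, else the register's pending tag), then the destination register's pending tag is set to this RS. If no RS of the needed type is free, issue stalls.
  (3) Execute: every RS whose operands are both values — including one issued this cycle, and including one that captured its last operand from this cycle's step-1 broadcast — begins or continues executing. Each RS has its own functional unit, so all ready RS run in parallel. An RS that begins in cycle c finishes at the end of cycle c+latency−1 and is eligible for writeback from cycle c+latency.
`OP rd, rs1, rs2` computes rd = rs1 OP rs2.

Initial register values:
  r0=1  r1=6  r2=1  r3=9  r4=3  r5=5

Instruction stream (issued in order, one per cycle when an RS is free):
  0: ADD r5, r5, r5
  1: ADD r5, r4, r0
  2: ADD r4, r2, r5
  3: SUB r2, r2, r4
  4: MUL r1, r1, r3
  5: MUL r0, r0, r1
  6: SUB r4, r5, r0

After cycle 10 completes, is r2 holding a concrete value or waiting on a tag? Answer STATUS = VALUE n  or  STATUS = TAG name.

cycle 1: issue ADD r5<-Add1 // r0:1,r1:6,r2:1,r3:9,r4:3,r5:Add1
cycle 2: issue ADD r5<-Add2 // r0:1,r1:6,r2:1,r3:9,r4:3,r5:Add2
cycle 3: stall // r0:1,r1:6,r2:1,r3:9,r4:3,r5:Add2
cycle 4: CDB Add1=10; issue ADD r4<-Add1 // r0:1,r1:6,r2:1,r3:9,r4:Add1,r5:Add2
cycle 5: CDB Add2=4; issue SUB r2<-Add2 // r0:1,r1:6,r2:Add2,r3:9,r4:Add1,r5:4
cycle 6: issue MUL r1<-Mul1 // r0:1,r1:Mul1,r2:Add2,r3:9,r4:Add1,r5:4
cycle 7: issue MUL r0<-Mul2 // r0:Mul2,r1:Mul1,r2:Add2,r3:9,r4:Add1,r5:4
cycle 8: CDB Add1=5; issue SUB r4<-Add1 // r0:Mul2,r1:Mul1,r2:Add2,r3:9,r4:Add1,r5:4
cycle 9: - // r0:Mul2,r1:Mul1,r2:Add2,r3:9,r4:Add1,r5:4
cycle 10: CDB Mul1=54 // r0:Mul2,r1:54,r2:Add2,r3:9,r4:Add1,r5:4

STATUS = TAG Add2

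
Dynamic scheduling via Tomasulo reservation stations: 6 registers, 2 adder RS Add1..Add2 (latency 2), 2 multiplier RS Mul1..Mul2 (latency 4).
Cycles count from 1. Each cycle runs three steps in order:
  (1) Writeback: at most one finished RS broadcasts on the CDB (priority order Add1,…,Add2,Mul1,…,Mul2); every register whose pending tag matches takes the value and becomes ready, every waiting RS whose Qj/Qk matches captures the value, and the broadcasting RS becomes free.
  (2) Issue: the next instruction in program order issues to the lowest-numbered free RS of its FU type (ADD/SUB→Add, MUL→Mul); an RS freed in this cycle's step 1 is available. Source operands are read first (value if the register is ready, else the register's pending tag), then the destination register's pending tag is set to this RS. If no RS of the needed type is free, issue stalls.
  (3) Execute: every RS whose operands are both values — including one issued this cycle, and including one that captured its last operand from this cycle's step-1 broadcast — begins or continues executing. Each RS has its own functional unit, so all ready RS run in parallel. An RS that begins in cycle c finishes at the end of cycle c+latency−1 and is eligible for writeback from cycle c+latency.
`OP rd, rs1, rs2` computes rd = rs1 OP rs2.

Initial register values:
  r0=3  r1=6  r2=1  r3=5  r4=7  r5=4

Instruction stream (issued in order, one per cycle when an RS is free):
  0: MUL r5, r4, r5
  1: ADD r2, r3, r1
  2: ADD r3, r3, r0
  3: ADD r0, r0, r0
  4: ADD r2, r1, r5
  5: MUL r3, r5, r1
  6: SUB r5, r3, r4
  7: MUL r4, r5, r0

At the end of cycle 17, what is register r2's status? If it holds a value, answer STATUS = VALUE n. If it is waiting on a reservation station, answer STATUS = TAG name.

cycle 1: issue MUL r5<-Mul1 // r0:3,r1:6,r2:1,r3:5,r4:7,r5:Mul1
cycle 2: issue ADD r2<-Add1 // r0:3,r1:6,r2:Add1,r3:5,r4:7,r5:Mul1
cycle 3: issue ADD r3<-Add2 // r0:3,r1:6,r2:Add1,r3:Add2,r4:7,r5:Mul1
cycle 4: CDB Add1=11; issue ADD r0<-Add1 // r0:Add1,r1:6,r2:11,r3:Add2,r4:7,r5:Mul1
cycle 5: CDB Add2=8; issue ADD r2<-Add2 // r0:Add1,r1:6,r2:Add2,r3:8,r4:7,r5:Mul1
cycle 6: CDB Add1=6; issue MUL r3<-Mul2 // r0:6,r1:6,r2:Add2,r3:Mul2,r4:7,r5:Mul1
cycle 7: CDB Mul1=28; issue SUB r5<-Add1 // r0:6,r1:6,r2:Add2,r3:Mul2,r4:7,r5:Add1
cycle 8: issue MUL r4<-Mul1 // r0:6,r1:6,r2:Add2,r3:Mul2,r4:Mul1,r5:Add1
cycle 9: CDB Add2=34 // r0:6,r1:6,r2:34,r3:Mul2,r4:Mul1,r5:Add1
cycle 10: - // r0:6,r1:6,r2:34,r3:Mul2,r4:Mul1,r5:Add1
cycle 11: CDB Mul2=168 // r0:6,r1:6,r2:34,r3:168,r4:Mul1,r5:Add1
cycle 12: - // r0:6,r1:6,r2:34,r3:168,r4:Mul1,r5:Add1
cycle 13: CDB Add1=161 // r0:6,r1:6,r2:34,r3:168,r4:Mul1,r5:161
cycle 14: - // r0:6,r1:6,r2:34,r3:168,r4:Mul1,r5:161
cycle 15: - // r0:6,r1:6,r2:34,r3:168,r4:Mul1,r5:161
cycle 16: - // r0:6,r1:6,r2:34,r3:168,r4:Mul1,r5:161
cycle 17: CDB Mul1=966 // r0:6,r1:6,r2:34,r3:168,r4:966,r5:161

STATUS = VALUE 34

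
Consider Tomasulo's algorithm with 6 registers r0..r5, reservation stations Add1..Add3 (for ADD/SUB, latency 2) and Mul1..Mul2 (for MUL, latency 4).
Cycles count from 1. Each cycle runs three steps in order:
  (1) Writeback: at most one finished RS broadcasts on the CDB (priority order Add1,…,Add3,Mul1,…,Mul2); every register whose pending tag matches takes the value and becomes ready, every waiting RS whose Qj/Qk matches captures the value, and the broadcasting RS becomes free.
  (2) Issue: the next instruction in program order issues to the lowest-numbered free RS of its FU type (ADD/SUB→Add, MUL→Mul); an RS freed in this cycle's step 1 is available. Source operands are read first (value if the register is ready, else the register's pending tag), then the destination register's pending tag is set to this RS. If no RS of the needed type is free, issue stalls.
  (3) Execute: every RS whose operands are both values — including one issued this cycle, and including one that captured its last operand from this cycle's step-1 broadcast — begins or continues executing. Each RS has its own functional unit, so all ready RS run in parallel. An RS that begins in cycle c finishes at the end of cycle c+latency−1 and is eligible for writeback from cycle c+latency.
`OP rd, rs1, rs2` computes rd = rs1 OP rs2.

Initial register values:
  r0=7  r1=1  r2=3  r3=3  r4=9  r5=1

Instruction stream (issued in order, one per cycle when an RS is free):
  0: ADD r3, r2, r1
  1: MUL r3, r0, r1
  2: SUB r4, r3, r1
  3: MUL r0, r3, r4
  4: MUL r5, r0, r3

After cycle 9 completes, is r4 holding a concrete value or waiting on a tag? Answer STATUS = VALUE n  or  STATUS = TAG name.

  c1: issue ADD r3<-Add1  regs: r0:7,r1:1,r2:3,r3:Add1,r4:9,r5:1
  c2: issue MUL r3<-Mul1  regs: r0:7,r1:1,r2:3,r3:Mul1,r4:9,r5:1
  c3: CDB Add1=4; issue SUB r4<-Add1  regs: r0:7,r1:1,r2:3,r3:Mul1,r4:Add1,r5:1
  c4: issue MUL r0<-Mul2  regs: r0:Mul2,r1:1,r2:3,r3:Mul1,r4:Add1,r5:1
  c5: stall  regs: r0:Mul2,r1:1,r2:3,r3:Mul1,r4:Add1,r5:1
  c6: CDB Mul1=7; issue MUL r5<-Mul1  regs: r0:Mul2,r1:1,r2:3,r3:7,r4:Add1,r5:Mul1
  c7: -  regs: r0:Mul2,r1:1,r2:3,r3:7,r4:Add1,r5:Mul1
  c8: CDB Add1=6  regs: r0:Mul2,r1:1,r2:3,r3:7,r4:6,r5:Mul1
  c9: -  regs: r0:Mul2,r1:1,r2:3,r3:7,r4:6,r5:Mul1

STATUS = VALUE 6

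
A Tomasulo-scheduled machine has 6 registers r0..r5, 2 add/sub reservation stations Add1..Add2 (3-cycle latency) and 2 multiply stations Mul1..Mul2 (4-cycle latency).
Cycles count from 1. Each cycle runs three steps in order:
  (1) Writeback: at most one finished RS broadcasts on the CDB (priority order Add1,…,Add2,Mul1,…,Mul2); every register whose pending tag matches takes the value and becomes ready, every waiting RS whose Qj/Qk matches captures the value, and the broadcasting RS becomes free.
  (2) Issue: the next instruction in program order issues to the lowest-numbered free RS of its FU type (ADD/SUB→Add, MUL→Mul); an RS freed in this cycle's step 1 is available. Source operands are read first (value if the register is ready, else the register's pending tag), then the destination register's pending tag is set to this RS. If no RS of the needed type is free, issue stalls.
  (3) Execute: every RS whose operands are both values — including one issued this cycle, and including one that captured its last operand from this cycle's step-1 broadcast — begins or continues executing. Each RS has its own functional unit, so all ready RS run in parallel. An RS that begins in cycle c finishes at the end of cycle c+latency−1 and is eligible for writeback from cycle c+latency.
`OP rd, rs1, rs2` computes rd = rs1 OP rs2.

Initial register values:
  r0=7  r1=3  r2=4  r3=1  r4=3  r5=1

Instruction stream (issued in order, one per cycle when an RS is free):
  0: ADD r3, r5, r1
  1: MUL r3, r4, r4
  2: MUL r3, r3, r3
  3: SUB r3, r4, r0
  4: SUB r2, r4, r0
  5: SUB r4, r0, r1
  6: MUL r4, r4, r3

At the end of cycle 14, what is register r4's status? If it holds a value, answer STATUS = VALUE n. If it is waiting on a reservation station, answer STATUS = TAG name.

  c1: issue ADD r3<-Add1  regs: r0:7,r1:3,r2:4,r3:Add1,r4:3,r5:1
  c2: issue MUL r3<-Mul1  regs: r0:7,r1:3,r2:4,r3:Mul1,r4:3,r5:1
  c3: issue MUL r3<-Mul2  regs: r0:7,r1:3,r2:4,r3:Mul2,r4:3,r5:1
  c4: CDB Add1=4; issue SUB r3<-Add1  regs: r0:7,r1:3,r2:4,r3:Add1,r4:3,r5:1
  c5: issue SUB r2<-Add2  regs: r0:7,r1:3,r2:Add2,r3:Add1,r4:3,r5:1
  c6: CDB Mul1=9; stall  regs: r0:7,r1:3,r2:Add2,r3:Add1,r4:3,r5:1
  c7: CDB Add1=-4; issue SUB r4<-Add1  regs: r0:7,r1:3,r2:Add2,r3:-4,r4:Add1,r5:1
  c8: CDB Add2=-4; issue MUL r4<-Mul1  regs: r0:7,r1:3,r2:-4,r3:-4,r4:Mul1,r5:1
  c9: -  regs: r0:7,r1:3,r2:-4,r3:-4,r4:Mul1,r5:1
  c10: CDB Add1=4  regs: r0:7,r1:3,r2:-4,r3:-4,r4:Mul1,r5:1
  c11: CDB Mul2=81  regs: r0:7,r1:3,r2:-4,r3:-4,r4:Mul1,r5:1
  c12: -  regs: r0:7,r1:3,r2:-4,r3:-4,r4:Mul1,r5:1
  c13: -  regs: r0:7,r1:3,r2:-4,r3:-4,r4:Mul1,r5:1
  c14: CDB Mul1=-16  regs: r0:7,r1:3,r2:-4,r3:-4,r4:-16,r5:1

STATUS = VALUE -16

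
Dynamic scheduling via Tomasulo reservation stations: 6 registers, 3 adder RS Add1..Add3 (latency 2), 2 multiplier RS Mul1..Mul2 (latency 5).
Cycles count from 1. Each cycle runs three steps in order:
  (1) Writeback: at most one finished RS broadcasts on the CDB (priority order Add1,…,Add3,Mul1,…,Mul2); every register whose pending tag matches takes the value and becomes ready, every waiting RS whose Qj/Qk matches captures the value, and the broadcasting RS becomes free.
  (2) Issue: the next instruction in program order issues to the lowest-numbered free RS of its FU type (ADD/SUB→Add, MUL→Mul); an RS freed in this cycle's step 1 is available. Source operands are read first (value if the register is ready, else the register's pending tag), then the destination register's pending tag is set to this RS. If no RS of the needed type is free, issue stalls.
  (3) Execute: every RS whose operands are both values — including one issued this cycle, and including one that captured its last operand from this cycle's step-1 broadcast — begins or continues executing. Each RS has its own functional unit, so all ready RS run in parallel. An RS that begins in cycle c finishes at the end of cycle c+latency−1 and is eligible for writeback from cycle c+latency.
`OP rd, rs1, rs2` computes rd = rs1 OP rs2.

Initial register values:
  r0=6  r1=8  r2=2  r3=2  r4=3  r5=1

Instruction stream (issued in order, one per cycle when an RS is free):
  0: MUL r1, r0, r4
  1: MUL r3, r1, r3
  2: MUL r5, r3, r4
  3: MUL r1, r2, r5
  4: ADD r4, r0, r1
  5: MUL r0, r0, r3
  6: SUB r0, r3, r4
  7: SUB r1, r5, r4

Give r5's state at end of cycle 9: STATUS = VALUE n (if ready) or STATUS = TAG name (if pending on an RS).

STATUS = TAG Mul1

cycle 1: issue MUL r1<-Mul1 // r0:6,r1:Mul1,r2:2,r3:2,r4:3,r5:1
cycle 2: issue MUL r3<-Mul2 // r0:6,r1:Mul1,r2:2,r3:Mul2,r4:3,r5:1
cycle 3: stall // r0:6,r1:Mul1,r2:2,r3:Mul2,r4:3,r5:1
cycle 4: stall // r0:6,r1:Mul1,r2:2,r3:Mul2,r4:3,r5:1
cycle 5: stall // r0:6,r1:Mul1,r2:2,r3:Mul2,r4:3,r5:1
cycle 6: CDB Mul1=18; issue MUL r5<-Mul1 // r0:6,r1:18,r2:2,r3:Mul2,r4:3,r5:Mul1
cycle 7: stall // r0:6,r1:18,r2:2,r3:Mul2,r4:3,r5:Mul1
cycle 8: stall // r0:6,r1:18,r2:2,r3:Mul2,r4:3,r5:Mul1
cycle 9: stall // r0:6,r1:18,r2:2,r3:Mul2,r4:3,r5:Mul1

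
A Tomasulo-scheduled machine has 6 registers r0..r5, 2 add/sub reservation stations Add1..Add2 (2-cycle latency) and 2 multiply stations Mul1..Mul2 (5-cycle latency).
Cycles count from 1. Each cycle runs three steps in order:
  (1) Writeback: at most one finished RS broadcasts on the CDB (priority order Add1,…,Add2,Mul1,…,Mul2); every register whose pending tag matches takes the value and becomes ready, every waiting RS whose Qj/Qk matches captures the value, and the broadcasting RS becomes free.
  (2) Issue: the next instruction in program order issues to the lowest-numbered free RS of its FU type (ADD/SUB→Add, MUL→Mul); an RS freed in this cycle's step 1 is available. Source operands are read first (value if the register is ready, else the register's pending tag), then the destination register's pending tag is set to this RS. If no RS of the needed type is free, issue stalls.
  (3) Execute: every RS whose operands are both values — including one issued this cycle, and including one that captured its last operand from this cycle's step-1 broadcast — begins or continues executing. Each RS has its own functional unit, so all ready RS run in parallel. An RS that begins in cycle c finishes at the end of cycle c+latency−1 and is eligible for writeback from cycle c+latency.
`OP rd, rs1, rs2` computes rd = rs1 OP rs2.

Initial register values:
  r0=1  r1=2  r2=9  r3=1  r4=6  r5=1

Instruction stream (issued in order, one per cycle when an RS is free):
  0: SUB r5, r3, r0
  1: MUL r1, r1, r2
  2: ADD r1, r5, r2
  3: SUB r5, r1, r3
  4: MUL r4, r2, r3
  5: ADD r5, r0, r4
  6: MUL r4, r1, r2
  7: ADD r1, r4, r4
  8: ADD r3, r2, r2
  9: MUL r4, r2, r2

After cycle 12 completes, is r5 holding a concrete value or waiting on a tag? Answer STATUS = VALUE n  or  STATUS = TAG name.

STATUS = VALUE 10

  c1: issue SUB r5<-Add1  regs: r0:1,r1:2,r2:9,r3:1,r4:6,r5:Add1
  c2: issue MUL r1<-Mul1  regs: r0:1,r1:Mul1,r2:9,r3:1,r4:6,r5:Add1
  c3: CDB Add1=0; issue ADD r1<-Add1  regs: r0:1,r1:Add1,r2:9,r3:1,r4:6,r5:0
  c4: issue SUB r5<-Add2  regs: r0:1,r1:Add1,r2:9,r3:1,r4:6,r5:Add2
  c5: CDB Add1=9; issue MUL r4<-Mul2  regs: r0:1,r1:9,r2:9,r3:1,r4:Mul2,r5:Add2
  c6: issue ADD r5<-Add1  regs: r0:1,r1:9,r2:9,r3:1,r4:Mul2,r5:Add1
  c7: CDB Add2=8; stall  regs: r0:1,r1:9,r2:9,r3:1,r4:Mul2,r5:Add1
  c8: CDB Mul1=18; issue MUL r4<-Mul1  regs: r0:1,r1:9,r2:9,r3:1,r4:Mul1,r5:Add1
  c9: issue ADD r1<-Add2  regs: r0:1,r1:Add2,r2:9,r3:1,r4:Mul1,r5:Add1
  c10: CDB Mul2=9; stall  regs: r0:1,r1:Add2,r2:9,r3:1,r4:Mul1,r5:Add1
  c11: stall  regs: r0:1,r1:Add2,r2:9,r3:1,r4:Mul1,r5:Add1
  c12: CDB Add1=10; issue ADD r3<-Add1  regs: r0:1,r1:Add2,r2:9,r3:Add1,r4:Mul1,r5:10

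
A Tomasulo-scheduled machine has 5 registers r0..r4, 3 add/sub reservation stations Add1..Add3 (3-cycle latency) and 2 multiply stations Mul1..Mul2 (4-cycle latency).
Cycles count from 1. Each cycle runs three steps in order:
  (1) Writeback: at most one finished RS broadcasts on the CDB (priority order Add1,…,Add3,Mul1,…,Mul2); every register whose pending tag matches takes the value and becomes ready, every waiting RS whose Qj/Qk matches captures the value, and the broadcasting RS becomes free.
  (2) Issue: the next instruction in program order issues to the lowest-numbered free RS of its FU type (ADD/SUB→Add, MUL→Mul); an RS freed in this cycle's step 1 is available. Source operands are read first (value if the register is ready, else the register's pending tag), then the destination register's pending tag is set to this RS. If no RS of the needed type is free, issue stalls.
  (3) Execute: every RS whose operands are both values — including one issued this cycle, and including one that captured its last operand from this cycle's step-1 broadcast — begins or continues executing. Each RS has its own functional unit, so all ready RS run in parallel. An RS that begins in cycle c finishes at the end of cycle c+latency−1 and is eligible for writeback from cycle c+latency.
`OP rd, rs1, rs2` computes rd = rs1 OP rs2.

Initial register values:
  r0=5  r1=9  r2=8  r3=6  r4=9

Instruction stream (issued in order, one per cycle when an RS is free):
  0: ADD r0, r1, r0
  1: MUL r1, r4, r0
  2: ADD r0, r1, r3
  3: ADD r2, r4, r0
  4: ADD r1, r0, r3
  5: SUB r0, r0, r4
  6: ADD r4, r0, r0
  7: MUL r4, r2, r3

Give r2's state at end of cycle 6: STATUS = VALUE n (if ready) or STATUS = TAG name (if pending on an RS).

STATUS = TAG Add1

  c1: issue ADD r0<-Add1  regs: r0:Add1,r1:9,r2:8,r3:6,r4:9
  c2: issue MUL r1<-Mul1  regs: r0:Add1,r1:Mul1,r2:8,r3:6,r4:9
  c3: issue ADD r0<-Add2  regs: r0:Add2,r1:Mul1,r2:8,r3:6,r4:9
  c4: CDB Add1=14; issue ADD r2<-Add1  regs: r0:Add2,r1:Mul1,r2:Add1,r3:6,r4:9
  c5: issue ADD r1<-Add3  regs: r0:Add2,r1:Add3,r2:Add1,r3:6,r4:9
  c6: stall  regs: r0:Add2,r1:Add3,r2:Add1,r3:6,r4:9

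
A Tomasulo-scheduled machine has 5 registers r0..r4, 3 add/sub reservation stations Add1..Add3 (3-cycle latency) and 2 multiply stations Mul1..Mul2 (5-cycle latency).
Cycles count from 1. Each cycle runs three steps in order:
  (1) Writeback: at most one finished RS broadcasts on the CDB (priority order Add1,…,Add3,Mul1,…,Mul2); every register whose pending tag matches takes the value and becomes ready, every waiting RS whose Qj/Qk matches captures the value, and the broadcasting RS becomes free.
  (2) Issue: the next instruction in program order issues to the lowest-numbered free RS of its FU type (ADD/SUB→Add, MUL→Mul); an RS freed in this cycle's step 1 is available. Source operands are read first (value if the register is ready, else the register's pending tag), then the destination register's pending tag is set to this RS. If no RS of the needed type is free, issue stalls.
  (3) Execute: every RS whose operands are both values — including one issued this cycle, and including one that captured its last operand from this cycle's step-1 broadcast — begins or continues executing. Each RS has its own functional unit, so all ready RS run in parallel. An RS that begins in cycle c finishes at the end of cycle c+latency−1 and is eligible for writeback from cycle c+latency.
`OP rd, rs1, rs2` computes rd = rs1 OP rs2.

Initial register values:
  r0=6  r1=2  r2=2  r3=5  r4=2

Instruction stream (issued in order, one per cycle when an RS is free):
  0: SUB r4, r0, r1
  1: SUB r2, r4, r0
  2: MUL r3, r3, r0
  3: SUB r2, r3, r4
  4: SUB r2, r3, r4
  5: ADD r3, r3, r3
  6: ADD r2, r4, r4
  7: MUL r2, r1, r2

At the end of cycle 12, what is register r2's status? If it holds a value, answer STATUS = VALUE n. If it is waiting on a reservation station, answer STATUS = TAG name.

  c1: issue SUB r4<-Add1  regs: r0:6,r1:2,r2:2,r3:5,r4:Add1
  c2: issue SUB r2<-Add2  regs: r0:6,r1:2,r2:Add2,r3:5,r4:Add1
  c3: issue MUL r3<-Mul1  regs: r0:6,r1:2,r2:Add2,r3:Mul1,r4:Add1
  c4: CDB Add1=4; issue SUB r2<-Add1  regs: r0:6,r1:2,r2:Add1,r3:Mul1,r4:4
  c5: issue SUB r2<-Add3  regs: r0:6,r1:2,r2:Add3,r3:Mul1,r4:4
  c6: stall  regs: r0:6,r1:2,r2:Add3,r3:Mul1,r4:4
  c7: CDB Add2=-2; issue ADD r3<-Add2  regs: r0:6,r1:2,r2:Add3,r3:Add2,r4:4
  c8: CDB Mul1=30; stall  regs: r0:6,r1:2,r2:Add3,r3:Add2,r4:4
  c9: stall  regs: r0:6,r1:2,r2:Add3,r3:Add2,r4:4
  c10: stall  regs: r0:6,r1:2,r2:Add3,r3:Add2,r4:4
  c11: CDB Add1=26; issue ADD r2<-Add1  regs: r0:6,r1:2,r2:Add1,r3:Add2,r4:4
  c12: CDB Add2=60; issue MUL r2<-Mul1  regs: r0:6,r1:2,r2:Mul1,r3:60,r4:4

STATUS = TAG Mul1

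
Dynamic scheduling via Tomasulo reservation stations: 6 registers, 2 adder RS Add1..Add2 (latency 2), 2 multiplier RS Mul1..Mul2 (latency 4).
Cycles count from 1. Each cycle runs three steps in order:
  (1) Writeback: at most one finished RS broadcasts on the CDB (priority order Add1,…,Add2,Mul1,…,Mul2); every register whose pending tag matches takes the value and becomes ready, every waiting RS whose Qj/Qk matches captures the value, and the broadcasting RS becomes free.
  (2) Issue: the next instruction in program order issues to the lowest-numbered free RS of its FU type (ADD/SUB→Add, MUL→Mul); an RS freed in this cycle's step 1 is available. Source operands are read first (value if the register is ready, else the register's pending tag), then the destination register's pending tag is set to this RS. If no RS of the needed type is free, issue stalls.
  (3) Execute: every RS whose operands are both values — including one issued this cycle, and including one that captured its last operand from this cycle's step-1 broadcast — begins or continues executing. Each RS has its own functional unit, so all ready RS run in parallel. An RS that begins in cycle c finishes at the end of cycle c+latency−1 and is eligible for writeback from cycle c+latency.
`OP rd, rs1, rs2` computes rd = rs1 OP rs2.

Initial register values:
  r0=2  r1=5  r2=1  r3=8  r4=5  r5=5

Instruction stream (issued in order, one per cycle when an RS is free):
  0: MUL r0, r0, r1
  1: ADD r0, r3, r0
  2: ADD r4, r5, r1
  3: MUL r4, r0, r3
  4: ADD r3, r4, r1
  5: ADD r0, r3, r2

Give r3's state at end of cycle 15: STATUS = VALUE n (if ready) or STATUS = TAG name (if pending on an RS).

cycle 1: issue MUL r0<-Mul1 // r0:Mul1,r1:5,r2:1,r3:8,r4:5,r5:5
cycle 2: issue ADD r0<-Add1 // r0:Add1,r1:5,r2:1,r3:8,r4:5,r5:5
cycle 3: issue ADD r4<-Add2 // r0:Add1,r1:5,r2:1,r3:8,r4:Add2,r5:5
cycle 4: issue MUL r4<-Mul2 // r0:Add1,r1:5,r2:1,r3:8,r4:Mul2,r5:5
cycle 5: CDB Add2=10; issue ADD r3<-Add2 // r0:Add1,r1:5,r2:1,r3:Add2,r4:Mul2,r5:5
cycle 6: CDB Mul1=10; stall // r0:Add1,r1:5,r2:1,r3:Add2,r4:Mul2,r5:5
cycle 7: stall // r0:Add1,r1:5,r2:1,r3:Add2,r4:Mul2,r5:5
cycle 8: CDB Add1=18; issue ADD r0<-Add1 // r0:Add1,r1:5,r2:1,r3:Add2,r4:Mul2,r5:5
cycle 9: - // r0:Add1,r1:5,r2:1,r3:Add2,r4:Mul2,r5:5
cycle 10: - // r0:Add1,r1:5,r2:1,r3:Add2,r4:Mul2,r5:5
cycle 11: - // r0:Add1,r1:5,r2:1,r3:Add2,r4:Mul2,r5:5
cycle 12: CDB Mul2=144 // r0:Add1,r1:5,r2:1,r3:Add2,r4:144,r5:5
cycle 13: - // r0:Add1,r1:5,r2:1,r3:Add2,r4:144,r5:5
cycle 14: CDB Add2=149 // r0:Add1,r1:5,r2:1,r3:149,r4:144,r5:5
cycle 15: - // r0:Add1,r1:5,r2:1,r3:149,r4:144,r5:5

STATUS = VALUE 149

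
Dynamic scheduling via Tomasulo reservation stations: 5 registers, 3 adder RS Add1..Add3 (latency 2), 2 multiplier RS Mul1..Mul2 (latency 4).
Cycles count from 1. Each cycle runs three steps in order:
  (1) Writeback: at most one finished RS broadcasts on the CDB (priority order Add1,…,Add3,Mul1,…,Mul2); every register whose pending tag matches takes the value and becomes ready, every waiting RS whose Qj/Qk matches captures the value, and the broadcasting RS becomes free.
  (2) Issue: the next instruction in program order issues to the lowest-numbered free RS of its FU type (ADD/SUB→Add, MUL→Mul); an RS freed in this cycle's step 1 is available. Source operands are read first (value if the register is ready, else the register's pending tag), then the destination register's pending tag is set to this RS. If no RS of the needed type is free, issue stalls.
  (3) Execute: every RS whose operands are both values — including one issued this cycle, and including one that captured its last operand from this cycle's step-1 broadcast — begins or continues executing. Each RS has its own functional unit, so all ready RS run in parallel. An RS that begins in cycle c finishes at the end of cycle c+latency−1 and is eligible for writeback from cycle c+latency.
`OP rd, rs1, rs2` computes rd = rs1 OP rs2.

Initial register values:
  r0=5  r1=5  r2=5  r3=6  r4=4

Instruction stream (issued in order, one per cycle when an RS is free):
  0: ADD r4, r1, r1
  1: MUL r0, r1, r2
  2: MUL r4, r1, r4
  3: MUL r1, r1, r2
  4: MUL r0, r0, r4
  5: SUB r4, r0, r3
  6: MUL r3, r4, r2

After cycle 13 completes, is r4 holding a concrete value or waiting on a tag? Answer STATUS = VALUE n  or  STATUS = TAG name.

STATUS = VALUE 1244

  c1: issue ADD r4<-Add1  regs: r0:5,r1:5,r2:5,r3:6,r4:Add1
  c2: issue MUL r0<-Mul1  regs: r0:Mul1,r1:5,r2:5,r3:6,r4:Add1
  c3: CDB Add1=10; issue MUL r4<-Mul2  regs: r0:Mul1,r1:5,r2:5,r3:6,r4:Mul2
  c4: stall  regs: r0:Mul1,r1:5,r2:5,r3:6,r4:Mul2
  c5: stall  regs: r0:Mul1,r1:5,r2:5,r3:6,r4:Mul2
  c6: CDB Mul1=25; issue MUL r1<-Mul1  regs: r0:25,r1:Mul1,r2:5,r3:6,r4:Mul2
  c7: CDB Mul2=50; issue MUL r0<-Mul2  regs: r0:Mul2,r1:Mul1,r2:5,r3:6,r4:50
  c8: issue SUB r4<-Add1  regs: r0:Mul2,r1:Mul1,r2:5,r3:6,r4:Add1
  c9: stall  regs: r0:Mul2,r1:Mul1,r2:5,r3:6,r4:Add1
  c10: CDB Mul1=25; issue MUL r3<-Mul1  regs: r0:Mul2,r1:25,r2:5,r3:Mul1,r4:Add1
  c11: CDB Mul2=1250  regs: r0:1250,r1:25,r2:5,r3:Mul1,r4:Add1
  c12: -  regs: r0:1250,r1:25,r2:5,r3:Mul1,r4:Add1
  c13: CDB Add1=1244  regs: r0:1250,r1:25,r2:5,r3:Mul1,r4:1244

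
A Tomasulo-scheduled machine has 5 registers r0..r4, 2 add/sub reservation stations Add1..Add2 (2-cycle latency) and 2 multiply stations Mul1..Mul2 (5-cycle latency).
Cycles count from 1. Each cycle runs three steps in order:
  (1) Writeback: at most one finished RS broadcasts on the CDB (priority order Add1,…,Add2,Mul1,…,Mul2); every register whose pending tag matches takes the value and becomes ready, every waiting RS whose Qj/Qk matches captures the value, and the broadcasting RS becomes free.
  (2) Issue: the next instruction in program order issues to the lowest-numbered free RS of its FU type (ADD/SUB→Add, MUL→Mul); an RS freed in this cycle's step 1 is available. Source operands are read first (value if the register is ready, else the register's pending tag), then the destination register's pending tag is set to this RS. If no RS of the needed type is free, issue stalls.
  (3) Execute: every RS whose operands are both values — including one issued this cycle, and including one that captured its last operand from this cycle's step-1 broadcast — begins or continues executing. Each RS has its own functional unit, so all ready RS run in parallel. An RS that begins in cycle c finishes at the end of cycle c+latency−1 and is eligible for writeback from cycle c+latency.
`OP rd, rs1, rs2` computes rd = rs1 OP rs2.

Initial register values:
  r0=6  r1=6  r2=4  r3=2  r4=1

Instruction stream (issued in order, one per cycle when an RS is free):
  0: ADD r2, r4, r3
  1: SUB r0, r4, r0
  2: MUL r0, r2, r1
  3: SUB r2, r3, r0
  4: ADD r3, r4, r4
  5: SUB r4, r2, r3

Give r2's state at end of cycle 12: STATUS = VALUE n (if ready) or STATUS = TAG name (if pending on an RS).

cycle 1: issue ADD r2<-Add1 // r0:6,r1:6,r2:Add1,r3:2,r4:1
cycle 2: issue SUB r0<-Add2 // r0:Add2,r1:6,r2:Add1,r3:2,r4:1
cycle 3: CDB Add1=3; issue MUL r0<-Mul1 // r0:Mul1,r1:6,r2:3,r3:2,r4:1
cycle 4: CDB Add2=-5; issue SUB r2<-Add1 // r0:Mul1,r1:6,r2:Add1,r3:2,r4:1
cycle 5: issue ADD r3<-Add2 // r0:Mul1,r1:6,r2:Add1,r3:Add2,r4:1
cycle 6: stall // r0:Mul1,r1:6,r2:Add1,r3:Add2,r4:1
cycle 7: CDB Add2=2; issue SUB r4<-Add2 // r0:Mul1,r1:6,r2:Add1,r3:2,r4:Add2
cycle 8: CDB Mul1=18 // r0:18,r1:6,r2:Add1,r3:2,r4:Add2
cycle 9: - // r0:18,r1:6,r2:Add1,r3:2,r4:Add2
cycle 10: CDB Add1=-16 // r0:18,r1:6,r2:-16,r3:2,r4:Add2
cycle 11: - // r0:18,r1:6,r2:-16,r3:2,r4:Add2
cycle 12: CDB Add2=-18 // r0:18,r1:6,r2:-16,r3:2,r4:-18

STATUS = VALUE -16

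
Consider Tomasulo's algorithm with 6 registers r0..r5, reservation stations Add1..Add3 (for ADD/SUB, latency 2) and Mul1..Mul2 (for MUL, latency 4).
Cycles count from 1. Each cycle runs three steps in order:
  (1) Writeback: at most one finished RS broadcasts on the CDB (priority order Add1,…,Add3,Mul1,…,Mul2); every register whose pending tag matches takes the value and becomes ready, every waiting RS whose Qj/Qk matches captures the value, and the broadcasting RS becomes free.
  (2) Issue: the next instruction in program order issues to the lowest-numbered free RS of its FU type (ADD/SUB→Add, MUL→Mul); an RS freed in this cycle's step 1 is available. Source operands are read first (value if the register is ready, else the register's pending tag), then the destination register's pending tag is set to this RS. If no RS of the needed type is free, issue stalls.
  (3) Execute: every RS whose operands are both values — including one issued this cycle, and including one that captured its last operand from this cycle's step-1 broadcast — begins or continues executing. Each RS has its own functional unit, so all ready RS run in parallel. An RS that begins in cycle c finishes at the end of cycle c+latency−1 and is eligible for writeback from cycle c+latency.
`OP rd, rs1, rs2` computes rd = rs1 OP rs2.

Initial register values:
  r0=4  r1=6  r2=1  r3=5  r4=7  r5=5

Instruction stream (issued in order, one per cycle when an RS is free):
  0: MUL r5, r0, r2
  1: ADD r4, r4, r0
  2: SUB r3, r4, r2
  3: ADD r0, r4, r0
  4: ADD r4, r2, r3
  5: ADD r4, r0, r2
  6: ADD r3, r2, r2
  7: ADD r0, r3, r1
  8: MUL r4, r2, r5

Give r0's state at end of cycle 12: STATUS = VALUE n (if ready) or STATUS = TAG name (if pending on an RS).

STATUS = VALUE 8

c1: issue MUL r5<-Mul1 | r0:4,r1:6,r2:1,r3:5,r4:7,r5:Mul1
c2: issue ADD r4<-Add1 | r0:4,r1:6,r2:1,r3:5,r4:Add1,r5:Mul1
c3: issue SUB r3<-Add2 | r0:4,r1:6,r2:1,r3:Add2,r4:Add1,r5:Mul1
c4: CDB Add1=11; issue ADD r0<-Add1 | r0:Add1,r1:6,r2:1,r3:Add2,r4:11,r5:Mul1
c5: CDB Mul1=4; issue ADD r4<-Add3 | r0:Add1,r1:6,r2:1,r3:Add2,r4:Add3,r5:4
c6: CDB Add1=15; issue ADD r4<-Add1 | r0:15,r1:6,r2:1,r3:Add2,r4:Add1,r5:4
c7: CDB Add2=10; issue ADD r3<-Add2 | r0:15,r1:6,r2:1,r3:Add2,r4:Add1,r5:4
c8: CDB Add1=16; issue ADD r0<-Add1 | r0:Add1,r1:6,r2:1,r3:Add2,r4:16,r5:4
c9: CDB Add2=2; issue MUL r4<-Mul1 | r0:Add1,r1:6,r2:1,r3:2,r4:Mul1,r5:4
c10: CDB Add3=11 | r0:Add1,r1:6,r2:1,r3:2,r4:Mul1,r5:4
c11: CDB Add1=8 | r0:8,r1:6,r2:1,r3:2,r4:Mul1,r5:4
c12: - | r0:8,r1:6,r2:1,r3:2,r4:Mul1,r5:4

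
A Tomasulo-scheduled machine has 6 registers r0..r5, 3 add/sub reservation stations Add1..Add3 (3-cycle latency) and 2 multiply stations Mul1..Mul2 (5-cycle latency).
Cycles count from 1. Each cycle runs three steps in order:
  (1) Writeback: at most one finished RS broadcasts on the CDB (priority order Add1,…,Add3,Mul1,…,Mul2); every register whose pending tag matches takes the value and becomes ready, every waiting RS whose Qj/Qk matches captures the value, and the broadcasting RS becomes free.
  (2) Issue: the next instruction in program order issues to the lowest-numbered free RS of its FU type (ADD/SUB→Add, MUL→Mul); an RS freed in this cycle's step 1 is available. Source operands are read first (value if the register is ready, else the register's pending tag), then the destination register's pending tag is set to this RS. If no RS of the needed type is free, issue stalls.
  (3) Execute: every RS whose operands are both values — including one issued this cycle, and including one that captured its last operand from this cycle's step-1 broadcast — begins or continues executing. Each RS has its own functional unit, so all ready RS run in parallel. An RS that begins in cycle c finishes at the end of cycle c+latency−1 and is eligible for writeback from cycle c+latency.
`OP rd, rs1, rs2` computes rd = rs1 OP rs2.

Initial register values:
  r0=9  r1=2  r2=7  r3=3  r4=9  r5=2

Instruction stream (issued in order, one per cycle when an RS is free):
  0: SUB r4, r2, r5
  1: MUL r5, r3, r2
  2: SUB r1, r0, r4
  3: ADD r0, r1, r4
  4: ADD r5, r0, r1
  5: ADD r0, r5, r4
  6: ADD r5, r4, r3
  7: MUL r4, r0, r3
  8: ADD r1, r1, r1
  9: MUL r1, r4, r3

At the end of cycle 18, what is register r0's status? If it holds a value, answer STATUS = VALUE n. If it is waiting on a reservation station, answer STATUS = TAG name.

STATUS = VALUE 18

  c1: issue SUB r4<-Add1  regs: r0:9,r1:2,r2:7,r3:3,r4:Add1,r5:2
  c2: issue MUL r5<-Mul1  regs: r0:9,r1:2,r2:7,r3:3,r4:Add1,r5:Mul1
  c3: issue SUB r1<-Add2  regs: r0:9,r1:Add2,r2:7,r3:3,r4:Add1,r5:Mul1
  c4: CDB Add1=5; issue ADD r0<-Add1  regs: r0:Add1,r1:Add2,r2:7,r3:3,r4:5,r5:Mul1
  c5: issue ADD r5<-Add3  regs: r0:Add1,r1:Add2,r2:7,r3:3,r4:5,r5:Add3
  c6: stall  regs: r0:Add1,r1:Add2,r2:7,r3:3,r4:5,r5:Add3
  c7: CDB Add2=4; issue ADD r0<-Add2  regs: r0:Add2,r1:4,r2:7,r3:3,r4:5,r5:Add3
  c8: CDB Mul1=21; stall  regs: r0:Add2,r1:4,r2:7,r3:3,r4:5,r5:Add3
  c9: stall  regs: r0:Add2,r1:4,r2:7,r3:3,r4:5,r5:Add3
  c10: CDB Add1=9; issue ADD r5<-Add1  regs: r0:Add2,r1:4,r2:7,r3:3,r4:5,r5:Add1
  c11: issue MUL r4<-Mul1  regs: r0:Add2,r1:4,r2:7,r3:3,r4:Mul1,r5:Add1
  c12: stall  regs: r0:Add2,r1:4,r2:7,r3:3,r4:Mul1,r5:Add1
  c13: CDB Add1=8; issue ADD r1<-Add1  regs: r0:Add2,r1:Add1,r2:7,r3:3,r4:Mul1,r5:8
  c14: CDB Add3=13; issue MUL r1<-Mul2  regs: r0:Add2,r1:Mul2,r2:7,r3:3,r4:Mul1,r5:8
  c15: -  regs: r0:Add2,r1:Mul2,r2:7,r3:3,r4:Mul1,r5:8
  c16: CDB Add1=8  regs: r0:Add2,r1:Mul2,r2:7,r3:3,r4:Mul1,r5:8
  c17: CDB Add2=18  regs: r0:18,r1:Mul2,r2:7,r3:3,r4:Mul1,r5:8
  c18: -  regs: r0:18,r1:Mul2,r2:7,r3:3,r4:Mul1,r5:8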